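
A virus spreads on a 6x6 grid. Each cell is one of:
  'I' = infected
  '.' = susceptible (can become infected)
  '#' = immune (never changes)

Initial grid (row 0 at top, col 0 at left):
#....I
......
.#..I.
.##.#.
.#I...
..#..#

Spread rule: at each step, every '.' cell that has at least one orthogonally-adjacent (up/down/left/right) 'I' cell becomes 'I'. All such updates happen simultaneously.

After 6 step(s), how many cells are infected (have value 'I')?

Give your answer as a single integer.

Answer: 24

Derivation:
Step 0 (initial): 3 infected
Step 1: +6 new -> 9 infected
Step 2: +7 new -> 16 infected
Step 3: +4 new -> 20 infected
Step 4: +2 new -> 22 infected
Step 5: +1 new -> 23 infected
Step 6: +1 new -> 24 infected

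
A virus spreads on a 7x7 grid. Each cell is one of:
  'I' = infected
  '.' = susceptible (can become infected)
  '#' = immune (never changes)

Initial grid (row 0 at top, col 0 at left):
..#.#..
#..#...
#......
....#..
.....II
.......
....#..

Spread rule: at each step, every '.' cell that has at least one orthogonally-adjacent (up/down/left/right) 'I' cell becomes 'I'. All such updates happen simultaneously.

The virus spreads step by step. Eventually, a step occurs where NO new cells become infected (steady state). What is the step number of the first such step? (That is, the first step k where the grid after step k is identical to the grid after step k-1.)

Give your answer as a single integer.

Step 0 (initial): 2 infected
Step 1: +5 new -> 7 infected
Step 2: +6 new -> 13 infected
Step 3: +6 new -> 19 infected
Step 4: +8 new -> 27 infected
Step 5: +5 new -> 32 infected
Step 6: +5 new -> 37 infected
Step 7: +2 new -> 39 infected
Step 8: +1 new -> 40 infected
Step 9: +1 new -> 41 infected
Step 10: +0 new -> 41 infected

Answer: 10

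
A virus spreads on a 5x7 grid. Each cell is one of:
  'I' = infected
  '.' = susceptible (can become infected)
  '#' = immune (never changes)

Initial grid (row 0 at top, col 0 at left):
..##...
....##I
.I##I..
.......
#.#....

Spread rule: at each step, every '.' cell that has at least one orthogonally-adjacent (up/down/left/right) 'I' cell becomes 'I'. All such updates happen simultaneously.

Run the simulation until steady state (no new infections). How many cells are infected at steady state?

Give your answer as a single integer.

Step 0 (initial): 3 infected
Step 1: +7 new -> 10 infected
Step 2: +11 new -> 21 infected
Step 3: +6 new -> 27 infected
Step 4: +0 new -> 27 infected

Answer: 27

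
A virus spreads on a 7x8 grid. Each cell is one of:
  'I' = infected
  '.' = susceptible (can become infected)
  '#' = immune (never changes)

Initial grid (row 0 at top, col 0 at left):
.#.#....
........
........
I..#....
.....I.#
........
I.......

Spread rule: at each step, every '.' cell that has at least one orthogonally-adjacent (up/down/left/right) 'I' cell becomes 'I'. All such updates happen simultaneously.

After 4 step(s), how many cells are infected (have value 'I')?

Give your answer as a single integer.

Step 0 (initial): 3 infected
Step 1: +9 new -> 12 infected
Step 2: +13 new -> 25 infected
Step 3: +14 new -> 39 infected
Step 4: +7 new -> 46 infected

Answer: 46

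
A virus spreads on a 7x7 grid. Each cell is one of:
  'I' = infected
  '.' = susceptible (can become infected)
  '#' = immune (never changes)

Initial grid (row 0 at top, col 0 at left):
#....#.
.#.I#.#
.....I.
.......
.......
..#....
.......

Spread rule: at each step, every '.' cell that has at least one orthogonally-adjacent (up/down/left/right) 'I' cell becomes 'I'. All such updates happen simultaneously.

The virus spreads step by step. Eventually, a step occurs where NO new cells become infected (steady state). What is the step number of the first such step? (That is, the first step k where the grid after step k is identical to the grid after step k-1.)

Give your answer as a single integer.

Step 0 (initial): 2 infected
Step 1: +7 new -> 9 infected
Step 2: +7 new -> 16 infected
Step 3: +7 new -> 23 infected
Step 4: +7 new -> 30 infected
Step 5: +6 new -> 36 infected
Step 6: +3 new -> 39 infected
Step 7: +2 new -> 41 infected
Step 8: +1 new -> 42 infected
Step 9: +0 new -> 42 infected

Answer: 9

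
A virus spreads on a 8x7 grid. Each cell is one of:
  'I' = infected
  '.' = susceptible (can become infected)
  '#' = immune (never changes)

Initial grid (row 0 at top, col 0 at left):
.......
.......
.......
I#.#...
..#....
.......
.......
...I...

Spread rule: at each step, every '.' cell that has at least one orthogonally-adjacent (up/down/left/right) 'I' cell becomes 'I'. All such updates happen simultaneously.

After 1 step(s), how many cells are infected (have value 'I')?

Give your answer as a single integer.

Answer: 7

Derivation:
Step 0 (initial): 2 infected
Step 1: +5 new -> 7 infected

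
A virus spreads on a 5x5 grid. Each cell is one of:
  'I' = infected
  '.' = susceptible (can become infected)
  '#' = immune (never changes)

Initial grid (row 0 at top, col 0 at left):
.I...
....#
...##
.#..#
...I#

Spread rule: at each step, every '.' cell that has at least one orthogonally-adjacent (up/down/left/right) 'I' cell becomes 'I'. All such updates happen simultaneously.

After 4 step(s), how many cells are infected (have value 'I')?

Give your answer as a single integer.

Step 0 (initial): 2 infected
Step 1: +5 new -> 7 infected
Step 2: +6 new -> 13 infected
Step 3: +5 new -> 18 infected
Step 4: +1 new -> 19 infected

Answer: 19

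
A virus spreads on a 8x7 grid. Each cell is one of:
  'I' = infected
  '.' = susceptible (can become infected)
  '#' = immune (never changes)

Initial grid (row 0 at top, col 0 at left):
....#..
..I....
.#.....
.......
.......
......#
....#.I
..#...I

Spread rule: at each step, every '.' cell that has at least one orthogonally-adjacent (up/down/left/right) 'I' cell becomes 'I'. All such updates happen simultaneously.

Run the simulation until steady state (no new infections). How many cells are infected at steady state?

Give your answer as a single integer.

Answer: 51

Derivation:
Step 0 (initial): 3 infected
Step 1: +6 new -> 9 infected
Step 2: +8 new -> 17 infected
Step 3: +10 new -> 27 infected
Step 4: +13 new -> 40 infected
Step 5: +6 new -> 46 infected
Step 6: +2 new -> 48 infected
Step 7: +2 new -> 50 infected
Step 8: +1 new -> 51 infected
Step 9: +0 new -> 51 infected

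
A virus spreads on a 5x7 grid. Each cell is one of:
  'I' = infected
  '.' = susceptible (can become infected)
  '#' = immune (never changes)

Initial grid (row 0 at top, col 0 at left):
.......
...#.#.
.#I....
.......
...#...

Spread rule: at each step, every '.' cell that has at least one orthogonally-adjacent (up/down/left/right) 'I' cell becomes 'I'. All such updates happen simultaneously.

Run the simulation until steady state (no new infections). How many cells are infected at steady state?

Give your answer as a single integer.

Step 0 (initial): 1 infected
Step 1: +3 new -> 4 infected
Step 2: +6 new -> 10 infected
Step 3: +8 new -> 18 infected
Step 4: +7 new -> 25 infected
Step 5: +4 new -> 29 infected
Step 6: +2 new -> 31 infected
Step 7: +0 new -> 31 infected

Answer: 31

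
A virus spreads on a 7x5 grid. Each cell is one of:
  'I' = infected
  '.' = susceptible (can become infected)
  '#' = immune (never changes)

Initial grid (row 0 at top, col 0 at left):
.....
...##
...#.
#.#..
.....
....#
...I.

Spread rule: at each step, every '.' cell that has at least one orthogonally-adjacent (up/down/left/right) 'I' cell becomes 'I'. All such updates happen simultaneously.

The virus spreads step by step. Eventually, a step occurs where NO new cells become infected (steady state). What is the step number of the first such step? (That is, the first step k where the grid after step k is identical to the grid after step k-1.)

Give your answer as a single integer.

Answer: 12

Derivation:
Step 0 (initial): 1 infected
Step 1: +3 new -> 4 infected
Step 2: +3 new -> 7 infected
Step 3: +5 new -> 12 infected
Step 4: +3 new -> 15 infected
Step 5: +3 new -> 18 infected
Step 6: +1 new -> 19 infected
Step 7: +3 new -> 22 infected
Step 8: +3 new -> 25 infected
Step 9: +2 new -> 27 infected
Step 10: +1 new -> 28 infected
Step 11: +1 new -> 29 infected
Step 12: +0 new -> 29 infected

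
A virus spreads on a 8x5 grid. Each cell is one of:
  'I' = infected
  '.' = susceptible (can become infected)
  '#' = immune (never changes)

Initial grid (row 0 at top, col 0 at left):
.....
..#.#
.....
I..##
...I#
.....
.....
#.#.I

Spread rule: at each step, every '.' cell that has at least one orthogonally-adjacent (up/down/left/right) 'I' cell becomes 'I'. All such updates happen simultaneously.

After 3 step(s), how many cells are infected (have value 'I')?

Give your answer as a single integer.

Answer: 24

Derivation:
Step 0 (initial): 3 infected
Step 1: +7 new -> 10 infected
Step 2: +8 new -> 18 infected
Step 3: +6 new -> 24 infected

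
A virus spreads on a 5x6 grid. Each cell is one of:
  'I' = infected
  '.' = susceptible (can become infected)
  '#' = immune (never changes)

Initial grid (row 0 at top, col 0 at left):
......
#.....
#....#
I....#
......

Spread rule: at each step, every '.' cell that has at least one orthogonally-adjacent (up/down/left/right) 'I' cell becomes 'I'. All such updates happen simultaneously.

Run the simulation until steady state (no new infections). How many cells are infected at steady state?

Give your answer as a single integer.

Step 0 (initial): 1 infected
Step 1: +2 new -> 3 infected
Step 2: +3 new -> 6 infected
Step 3: +4 new -> 10 infected
Step 4: +5 new -> 15 infected
Step 5: +5 new -> 20 infected
Step 6: +3 new -> 23 infected
Step 7: +2 new -> 25 infected
Step 8: +1 new -> 26 infected
Step 9: +0 new -> 26 infected

Answer: 26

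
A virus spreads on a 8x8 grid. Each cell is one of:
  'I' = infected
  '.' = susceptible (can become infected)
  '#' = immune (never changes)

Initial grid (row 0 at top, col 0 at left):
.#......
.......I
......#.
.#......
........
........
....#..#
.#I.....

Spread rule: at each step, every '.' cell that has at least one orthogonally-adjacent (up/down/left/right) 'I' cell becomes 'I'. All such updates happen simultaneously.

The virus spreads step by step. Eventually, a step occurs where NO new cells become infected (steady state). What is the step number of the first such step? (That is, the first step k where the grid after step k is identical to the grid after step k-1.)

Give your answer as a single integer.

Step 0 (initial): 2 infected
Step 1: +5 new -> 7 infected
Step 2: +7 new -> 14 infected
Step 3: +10 new -> 24 infected
Step 4: +14 new -> 38 infected
Step 5: +13 new -> 51 infected
Step 6: +4 new -> 55 infected
Step 7: +2 new -> 57 infected
Step 8: +1 new -> 58 infected
Step 9: +0 new -> 58 infected

Answer: 9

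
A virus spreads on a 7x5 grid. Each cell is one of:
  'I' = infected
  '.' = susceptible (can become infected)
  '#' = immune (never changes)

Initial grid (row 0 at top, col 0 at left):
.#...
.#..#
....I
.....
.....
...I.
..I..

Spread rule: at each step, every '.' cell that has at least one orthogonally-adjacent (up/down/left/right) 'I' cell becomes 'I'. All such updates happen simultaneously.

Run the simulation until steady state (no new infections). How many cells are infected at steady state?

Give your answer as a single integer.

Answer: 32

Derivation:
Step 0 (initial): 3 infected
Step 1: +7 new -> 10 infected
Step 2: +8 new -> 18 infected
Step 3: +6 new -> 24 infected
Step 4: +5 new -> 29 infected
Step 5: +2 new -> 31 infected
Step 6: +1 new -> 32 infected
Step 7: +0 new -> 32 infected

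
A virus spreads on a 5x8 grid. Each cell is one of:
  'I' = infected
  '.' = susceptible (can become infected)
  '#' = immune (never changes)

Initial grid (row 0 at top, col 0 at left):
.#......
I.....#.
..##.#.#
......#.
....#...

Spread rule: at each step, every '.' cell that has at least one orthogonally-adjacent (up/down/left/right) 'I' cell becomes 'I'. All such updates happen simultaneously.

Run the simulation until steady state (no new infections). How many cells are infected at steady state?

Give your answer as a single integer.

Answer: 31

Derivation:
Step 0 (initial): 1 infected
Step 1: +3 new -> 4 infected
Step 2: +3 new -> 7 infected
Step 3: +4 new -> 11 infected
Step 4: +4 new -> 15 infected
Step 5: +5 new -> 20 infected
Step 6: +3 new -> 23 infected
Step 7: +2 new -> 25 infected
Step 8: +2 new -> 27 infected
Step 9: +2 new -> 29 infected
Step 10: +1 new -> 30 infected
Step 11: +1 new -> 31 infected
Step 12: +0 new -> 31 infected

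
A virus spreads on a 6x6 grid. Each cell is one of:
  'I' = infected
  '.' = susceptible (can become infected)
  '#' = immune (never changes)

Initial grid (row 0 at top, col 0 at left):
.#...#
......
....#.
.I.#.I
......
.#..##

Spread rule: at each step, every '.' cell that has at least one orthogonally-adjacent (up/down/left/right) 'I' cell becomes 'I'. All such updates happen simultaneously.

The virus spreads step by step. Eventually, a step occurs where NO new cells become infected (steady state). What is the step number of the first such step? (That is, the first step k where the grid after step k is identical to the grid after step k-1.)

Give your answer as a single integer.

Answer: 6

Derivation:
Step 0 (initial): 2 infected
Step 1: +7 new -> 9 infected
Step 2: +7 new -> 16 infected
Step 3: +7 new -> 23 infected
Step 4: +5 new -> 28 infected
Step 5: +1 new -> 29 infected
Step 6: +0 new -> 29 infected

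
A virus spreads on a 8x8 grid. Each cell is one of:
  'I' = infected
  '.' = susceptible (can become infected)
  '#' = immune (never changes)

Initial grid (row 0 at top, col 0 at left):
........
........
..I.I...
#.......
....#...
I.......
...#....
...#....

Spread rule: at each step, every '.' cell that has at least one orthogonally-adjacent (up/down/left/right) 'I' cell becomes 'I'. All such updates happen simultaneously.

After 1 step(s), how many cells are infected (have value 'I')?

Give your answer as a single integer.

Step 0 (initial): 3 infected
Step 1: +10 new -> 13 infected

Answer: 13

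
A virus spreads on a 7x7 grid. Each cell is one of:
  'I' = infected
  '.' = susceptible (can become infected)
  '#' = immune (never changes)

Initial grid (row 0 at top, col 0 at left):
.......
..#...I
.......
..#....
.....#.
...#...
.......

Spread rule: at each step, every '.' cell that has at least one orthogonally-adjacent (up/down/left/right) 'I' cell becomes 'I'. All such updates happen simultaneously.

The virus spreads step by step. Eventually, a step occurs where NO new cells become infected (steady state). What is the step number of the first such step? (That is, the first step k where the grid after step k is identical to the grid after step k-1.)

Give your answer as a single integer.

Answer: 12

Derivation:
Step 0 (initial): 1 infected
Step 1: +3 new -> 4 infected
Step 2: +4 new -> 8 infected
Step 3: +5 new -> 13 infected
Step 4: +4 new -> 17 infected
Step 5: +6 new -> 23 infected
Step 6: +5 new -> 28 infected
Step 7: +6 new -> 34 infected
Step 8: +5 new -> 39 infected
Step 9: +3 new -> 42 infected
Step 10: +2 new -> 44 infected
Step 11: +1 new -> 45 infected
Step 12: +0 new -> 45 infected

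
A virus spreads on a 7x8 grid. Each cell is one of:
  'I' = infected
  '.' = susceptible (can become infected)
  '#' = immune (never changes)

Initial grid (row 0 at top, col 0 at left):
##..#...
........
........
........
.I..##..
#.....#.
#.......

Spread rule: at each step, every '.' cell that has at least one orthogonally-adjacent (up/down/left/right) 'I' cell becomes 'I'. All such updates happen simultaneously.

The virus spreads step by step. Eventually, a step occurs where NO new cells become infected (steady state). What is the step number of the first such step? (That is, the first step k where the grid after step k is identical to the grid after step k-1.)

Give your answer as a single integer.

Answer: 11

Derivation:
Step 0 (initial): 1 infected
Step 1: +4 new -> 5 infected
Step 2: +6 new -> 11 infected
Step 3: +6 new -> 17 infected
Step 4: +6 new -> 23 infected
Step 5: +6 new -> 29 infected
Step 6: +5 new -> 34 infected
Step 7: +5 new -> 39 infected
Step 8: +5 new -> 44 infected
Step 9: +3 new -> 47 infected
Step 10: +1 new -> 48 infected
Step 11: +0 new -> 48 infected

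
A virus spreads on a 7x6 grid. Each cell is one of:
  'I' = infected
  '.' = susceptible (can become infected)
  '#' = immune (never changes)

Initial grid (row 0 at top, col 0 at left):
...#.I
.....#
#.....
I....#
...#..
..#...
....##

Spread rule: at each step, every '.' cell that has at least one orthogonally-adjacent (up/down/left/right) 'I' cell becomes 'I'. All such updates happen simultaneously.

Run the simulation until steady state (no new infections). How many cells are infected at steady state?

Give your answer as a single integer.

Answer: 34

Derivation:
Step 0 (initial): 2 infected
Step 1: +3 new -> 5 infected
Step 2: +5 new -> 10 infected
Step 3: +8 new -> 18 infected
Step 4: +7 new -> 25 infected
Step 5: +4 new -> 29 infected
Step 6: +3 new -> 32 infected
Step 7: +2 new -> 34 infected
Step 8: +0 new -> 34 infected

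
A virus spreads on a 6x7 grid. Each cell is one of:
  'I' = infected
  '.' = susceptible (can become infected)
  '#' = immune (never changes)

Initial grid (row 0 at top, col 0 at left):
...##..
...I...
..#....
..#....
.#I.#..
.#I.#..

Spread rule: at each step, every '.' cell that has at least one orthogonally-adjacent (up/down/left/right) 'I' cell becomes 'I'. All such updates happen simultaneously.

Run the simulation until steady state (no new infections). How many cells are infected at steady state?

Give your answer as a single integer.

Answer: 34

Derivation:
Step 0 (initial): 3 infected
Step 1: +5 new -> 8 infected
Step 2: +5 new -> 13 infected
Step 3: +7 new -> 20 infected
Step 4: +6 new -> 26 infected
Step 5: +3 new -> 29 infected
Step 6: +3 new -> 32 infected
Step 7: +2 new -> 34 infected
Step 8: +0 new -> 34 infected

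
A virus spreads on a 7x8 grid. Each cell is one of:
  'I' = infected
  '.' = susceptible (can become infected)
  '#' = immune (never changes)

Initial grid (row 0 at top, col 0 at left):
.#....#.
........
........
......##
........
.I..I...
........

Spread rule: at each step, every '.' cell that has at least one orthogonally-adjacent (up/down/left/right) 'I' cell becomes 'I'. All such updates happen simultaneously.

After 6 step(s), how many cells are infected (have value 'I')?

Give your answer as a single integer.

Answer: 50

Derivation:
Step 0 (initial): 2 infected
Step 1: +8 new -> 10 infected
Step 2: +11 new -> 21 infected
Step 3: +9 new -> 30 infected
Step 4: +8 new -> 38 infected
Step 5: +6 new -> 44 infected
Step 6: +6 new -> 50 infected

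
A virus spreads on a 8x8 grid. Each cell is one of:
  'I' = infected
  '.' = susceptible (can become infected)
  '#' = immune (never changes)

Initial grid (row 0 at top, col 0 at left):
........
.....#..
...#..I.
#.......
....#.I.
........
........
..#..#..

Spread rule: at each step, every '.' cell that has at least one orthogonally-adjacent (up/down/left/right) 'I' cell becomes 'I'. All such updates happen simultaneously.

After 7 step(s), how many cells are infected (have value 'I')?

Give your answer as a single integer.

Step 0 (initial): 2 infected
Step 1: +7 new -> 9 infected
Step 2: +8 new -> 17 infected
Step 3: +8 new -> 25 infected
Step 4: +6 new -> 31 infected
Step 5: +7 new -> 38 infected
Step 6: +8 new -> 46 infected
Step 7: +6 new -> 52 infected

Answer: 52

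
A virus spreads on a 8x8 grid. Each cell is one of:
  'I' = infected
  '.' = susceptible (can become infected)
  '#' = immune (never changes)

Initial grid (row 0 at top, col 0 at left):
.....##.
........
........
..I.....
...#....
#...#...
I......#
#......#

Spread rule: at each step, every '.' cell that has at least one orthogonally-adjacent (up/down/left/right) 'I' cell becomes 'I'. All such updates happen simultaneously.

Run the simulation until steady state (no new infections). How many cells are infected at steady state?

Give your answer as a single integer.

Answer: 56

Derivation:
Step 0 (initial): 2 infected
Step 1: +5 new -> 7 infected
Step 2: +10 new -> 17 infected
Step 3: +11 new -> 28 infected
Step 4: +9 new -> 37 infected
Step 5: +9 new -> 46 infected
Step 6: +6 new -> 52 infected
Step 7: +3 new -> 55 infected
Step 8: +1 new -> 56 infected
Step 9: +0 new -> 56 infected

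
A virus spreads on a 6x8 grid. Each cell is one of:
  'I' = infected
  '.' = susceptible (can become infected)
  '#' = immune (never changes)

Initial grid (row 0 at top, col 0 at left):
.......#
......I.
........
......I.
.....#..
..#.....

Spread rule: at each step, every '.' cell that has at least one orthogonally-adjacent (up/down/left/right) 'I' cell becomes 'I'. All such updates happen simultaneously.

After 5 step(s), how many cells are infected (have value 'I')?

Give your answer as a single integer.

Answer: 35

Derivation:
Step 0 (initial): 2 infected
Step 1: +7 new -> 9 infected
Step 2: +7 new -> 16 infected
Step 3: +7 new -> 23 infected
Step 4: +6 new -> 29 infected
Step 5: +6 new -> 35 infected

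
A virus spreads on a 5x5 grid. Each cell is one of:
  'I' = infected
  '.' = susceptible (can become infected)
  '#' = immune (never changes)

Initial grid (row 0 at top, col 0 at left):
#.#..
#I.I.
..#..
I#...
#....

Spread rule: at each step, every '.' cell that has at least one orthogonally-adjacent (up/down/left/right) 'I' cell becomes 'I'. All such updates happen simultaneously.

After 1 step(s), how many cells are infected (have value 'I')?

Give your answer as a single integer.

Step 0 (initial): 3 infected
Step 1: +7 new -> 10 infected

Answer: 10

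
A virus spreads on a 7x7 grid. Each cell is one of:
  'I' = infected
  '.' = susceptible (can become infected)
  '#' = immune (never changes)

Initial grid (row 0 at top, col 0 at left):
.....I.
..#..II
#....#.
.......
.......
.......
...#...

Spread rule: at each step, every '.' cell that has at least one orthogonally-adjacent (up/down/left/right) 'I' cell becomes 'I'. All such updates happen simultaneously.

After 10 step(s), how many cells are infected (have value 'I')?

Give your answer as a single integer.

Step 0 (initial): 3 infected
Step 1: +4 new -> 7 infected
Step 2: +4 new -> 11 infected
Step 3: +5 new -> 16 infected
Step 4: +6 new -> 22 infected
Step 5: +8 new -> 30 infected
Step 6: +6 new -> 36 infected
Step 7: +3 new -> 39 infected
Step 8: +3 new -> 42 infected
Step 9: +2 new -> 44 infected
Step 10: +1 new -> 45 infected

Answer: 45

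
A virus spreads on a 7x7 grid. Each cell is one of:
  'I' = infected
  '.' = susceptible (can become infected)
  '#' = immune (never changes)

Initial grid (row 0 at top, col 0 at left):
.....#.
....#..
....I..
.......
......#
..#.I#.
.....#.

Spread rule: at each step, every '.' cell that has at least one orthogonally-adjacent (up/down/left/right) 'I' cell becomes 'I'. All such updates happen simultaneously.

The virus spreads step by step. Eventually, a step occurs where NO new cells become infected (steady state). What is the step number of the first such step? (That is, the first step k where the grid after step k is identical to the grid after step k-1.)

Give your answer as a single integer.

Answer: 7

Derivation:
Step 0 (initial): 2 infected
Step 1: +6 new -> 8 infected
Step 2: +9 new -> 17 infected
Step 3: +8 new -> 25 infected
Step 4: +8 new -> 33 infected
Step 5: +6 new -> 39 infected
Step 6: +2 new -> 41 infected
Step 7: +0 new -> 41 infected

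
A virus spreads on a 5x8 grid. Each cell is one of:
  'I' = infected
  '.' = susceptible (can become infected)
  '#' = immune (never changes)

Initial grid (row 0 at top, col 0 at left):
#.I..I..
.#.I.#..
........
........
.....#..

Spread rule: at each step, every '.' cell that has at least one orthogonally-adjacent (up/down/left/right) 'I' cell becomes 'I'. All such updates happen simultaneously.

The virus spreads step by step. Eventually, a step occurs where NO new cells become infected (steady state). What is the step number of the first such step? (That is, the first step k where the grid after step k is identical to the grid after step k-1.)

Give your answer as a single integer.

Step 0 (initial): 3 infected
Step 1: +7 new -> 10 infected
Step 2: +5 new -> 15 infected
Step 3: +7 new -> 22 infected
Step 4: +7 new -> 29 infected
Step 5: +5 new -> 34 infected
Step 6: +2 new -> 36 infected
Step 7: +0 new -> 36 infected

Answer: 7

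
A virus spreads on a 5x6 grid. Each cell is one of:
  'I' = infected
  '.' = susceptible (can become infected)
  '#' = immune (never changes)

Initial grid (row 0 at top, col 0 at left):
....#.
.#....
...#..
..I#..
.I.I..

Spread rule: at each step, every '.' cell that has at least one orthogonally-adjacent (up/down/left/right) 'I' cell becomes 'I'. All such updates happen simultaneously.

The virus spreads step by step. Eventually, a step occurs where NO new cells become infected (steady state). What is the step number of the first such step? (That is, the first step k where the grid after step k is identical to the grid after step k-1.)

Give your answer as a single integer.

Step 0 (initial): 3 infected
Step 1: +5 new -> 8 infected
Step 2: +5 new -> 13 infected
Step 3: +5 new -> 18 infected
Step 4: +5 new -> 23 infected
Step 5: +2 new -> 25 infected
Step 6: +1 new -> 26 infected
Step 7: +0 new -> 26 infected

Answer: 7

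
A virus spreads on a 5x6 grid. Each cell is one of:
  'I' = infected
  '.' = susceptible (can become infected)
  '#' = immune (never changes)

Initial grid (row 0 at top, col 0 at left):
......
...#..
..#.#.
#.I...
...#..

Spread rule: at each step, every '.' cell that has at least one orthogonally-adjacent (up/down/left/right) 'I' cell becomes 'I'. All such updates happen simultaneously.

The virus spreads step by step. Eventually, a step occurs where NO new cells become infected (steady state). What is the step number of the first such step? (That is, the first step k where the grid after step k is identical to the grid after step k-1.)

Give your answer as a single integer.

Step 0 (initial): 1 infected
Step 1: +3 new -> 4 infected
Step 2: +4 new -> 8 infected
Step 3: +5 new -> 13 infected
Step 4: +5 new -> 18 infected
Step 5: +3 new -> 21 infected
Step 6: +3 new -> 24 infected
Step 7: +1 new -> 25 infected
Step 8: +0 new -> 25 infected

Answer: 8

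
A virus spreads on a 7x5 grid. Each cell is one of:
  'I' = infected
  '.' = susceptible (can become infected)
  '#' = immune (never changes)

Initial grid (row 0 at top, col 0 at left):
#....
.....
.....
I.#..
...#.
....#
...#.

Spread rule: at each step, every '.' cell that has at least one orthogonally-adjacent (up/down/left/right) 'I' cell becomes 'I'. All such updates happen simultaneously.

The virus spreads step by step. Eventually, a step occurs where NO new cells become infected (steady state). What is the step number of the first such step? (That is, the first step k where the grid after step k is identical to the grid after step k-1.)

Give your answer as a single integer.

Step 0 (initial): 1 infected
Step 1: +3 new -> 4 infected
Step 2: +4 new -> 8 infected
Step 3: +5 new -> 13 infected
Step 4: +5 new -> 18 infected
Step 5: +6 new -> 24 infected
Step 6: +3 new -> 27 infected
Step 7: +2 new -> 29 infected
Step 8: +0 new -> 29 infected

Answer: 8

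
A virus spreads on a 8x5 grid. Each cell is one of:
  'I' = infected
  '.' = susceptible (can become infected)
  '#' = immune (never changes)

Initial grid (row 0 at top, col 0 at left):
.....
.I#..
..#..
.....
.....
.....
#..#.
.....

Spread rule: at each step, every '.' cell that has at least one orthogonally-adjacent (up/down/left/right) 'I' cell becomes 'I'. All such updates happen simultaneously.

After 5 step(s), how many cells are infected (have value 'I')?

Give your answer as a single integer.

Step 0 (initial): 1 infected
Step 1: +3 new -> 4 infected
Step 2: +4 new -> 8 infected
Step 3: +4 new -> 12 infected
Step 4: +6 new -> 18 infected
Step 5: +7 new -> 25 infected

Answer: 25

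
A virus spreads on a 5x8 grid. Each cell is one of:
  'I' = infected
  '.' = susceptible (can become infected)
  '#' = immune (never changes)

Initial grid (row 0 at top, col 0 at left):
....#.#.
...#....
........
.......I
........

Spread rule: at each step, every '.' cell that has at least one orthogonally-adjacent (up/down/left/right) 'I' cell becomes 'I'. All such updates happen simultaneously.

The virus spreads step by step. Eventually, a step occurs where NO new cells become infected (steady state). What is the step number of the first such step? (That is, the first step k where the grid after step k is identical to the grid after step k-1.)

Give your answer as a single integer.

Step 0 (initial): 1 infected
Step 1: +3 new -> 4 infected
Step 2: +4 new -> 8 infected
Step 3: +5 new -> 13 infected
Step 4: +4 new -> 17 infected
Step 5: +5 new -> 22 infected
Step 6: +3 new -> 25 infected
Step 7: +4 new -> 29 infected
Step 8: +4 new -> 33 infected
Step 9: +3 new -> 36 infected
Step 10: +1 new -> 37 infected
Step 11: +0 new -> 37 infected

Answer: 11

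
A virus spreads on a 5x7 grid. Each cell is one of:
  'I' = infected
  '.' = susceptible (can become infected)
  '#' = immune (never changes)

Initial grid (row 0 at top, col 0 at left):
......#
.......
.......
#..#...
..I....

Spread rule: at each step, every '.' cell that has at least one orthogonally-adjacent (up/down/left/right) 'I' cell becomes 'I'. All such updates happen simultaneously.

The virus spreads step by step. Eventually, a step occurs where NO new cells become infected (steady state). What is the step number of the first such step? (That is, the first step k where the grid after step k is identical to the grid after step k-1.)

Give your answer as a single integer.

Answer: 8

Derivation:
Step 0 (initial): 1 infected
Step 1: +3 new -> 4 infected
Step 2: +4 new -> 8 infected
Step 3: +5 new -> 13 infected
Step 4: +7 new -> 20 infected
Step 5: +6 new -> 26 infected
Step 6: +4 new -> 30 infected
Step 7: +2 new -> 32 infected
Step 8: +0 new -> 32 infected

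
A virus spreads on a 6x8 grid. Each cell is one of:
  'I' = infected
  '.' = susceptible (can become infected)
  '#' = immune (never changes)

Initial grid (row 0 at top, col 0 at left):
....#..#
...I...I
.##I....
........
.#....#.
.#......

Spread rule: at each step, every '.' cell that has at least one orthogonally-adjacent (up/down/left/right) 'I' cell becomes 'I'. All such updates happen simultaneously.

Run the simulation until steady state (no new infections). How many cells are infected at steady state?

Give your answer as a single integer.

Step 0 (initial): 3 infected
Step 1: +7 new -> 10 infected
Step 2: +10 new -> 20 infected
Step 3: +10 new -> 30 infected
Step 4: +7 new -> 37 infected
Step 5: +3 new -> 40 infected
Step 6: +1 new -> 41 infected
Step 7: +0 new -> 41 infected

Answer: 41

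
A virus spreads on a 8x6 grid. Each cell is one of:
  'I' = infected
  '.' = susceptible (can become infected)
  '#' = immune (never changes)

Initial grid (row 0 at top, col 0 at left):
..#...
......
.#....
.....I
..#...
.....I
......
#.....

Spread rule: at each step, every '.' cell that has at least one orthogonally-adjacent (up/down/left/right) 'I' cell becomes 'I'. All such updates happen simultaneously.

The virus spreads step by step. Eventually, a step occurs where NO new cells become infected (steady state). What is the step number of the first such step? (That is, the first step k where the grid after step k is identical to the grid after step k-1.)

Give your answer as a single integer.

Answer: 9

Derivation:
Step 0 (initial): 2 infected
Step 1: +5 new -> 7 infected
Step 2: +7 new -> 14 infected
Step 3: +8 new -> 22 infected
Step 4: +7 new -> 29 infected
Step 5: +7 new -> 36 infected
Step 6: +5 new -> 41 infected
Step 7: +2 new -> 43 infected
Step 8: +1 new -> 44 infected
Step 9: +0 new -> 44 infected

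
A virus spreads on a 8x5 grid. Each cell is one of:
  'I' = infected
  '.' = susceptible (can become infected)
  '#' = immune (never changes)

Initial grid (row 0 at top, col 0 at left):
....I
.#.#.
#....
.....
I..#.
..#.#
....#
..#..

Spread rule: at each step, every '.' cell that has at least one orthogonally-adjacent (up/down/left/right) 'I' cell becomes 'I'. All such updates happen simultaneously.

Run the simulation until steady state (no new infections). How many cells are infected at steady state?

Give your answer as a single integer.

Answer: 32

Derivation:
Step 0 (initial): 2 infected
Step 1: +5 new -> 7 infected
Step 2: +6 new -> 13 infected
Step 3: +8 new -> 21 infected
Step 4: +6 new -> 27 infected
Step 5: +2 new -> 29 infected
Step 6: +2 new -> 31 infected
Step 7: +1 new -> 32 infected
Step 8: +0 new -> 32 infected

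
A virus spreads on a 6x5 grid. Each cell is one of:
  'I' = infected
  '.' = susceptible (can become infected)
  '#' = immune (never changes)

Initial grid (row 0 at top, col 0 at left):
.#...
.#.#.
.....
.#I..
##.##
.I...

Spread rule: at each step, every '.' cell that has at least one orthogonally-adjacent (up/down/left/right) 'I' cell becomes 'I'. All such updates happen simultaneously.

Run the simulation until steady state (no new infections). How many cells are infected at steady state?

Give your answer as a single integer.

Answer: 22

Derivation:
Step 0 (initial): 2 infected
Step 1: +5 new -> 7 infected
Step 2: +5 new -> 12 infected
Step 3: +4 new -> 16 infected
Step 4: +4 new -> 20 infected
Step 5: +2 new -> 22 infected
Step 6: +0 new -> 22 infected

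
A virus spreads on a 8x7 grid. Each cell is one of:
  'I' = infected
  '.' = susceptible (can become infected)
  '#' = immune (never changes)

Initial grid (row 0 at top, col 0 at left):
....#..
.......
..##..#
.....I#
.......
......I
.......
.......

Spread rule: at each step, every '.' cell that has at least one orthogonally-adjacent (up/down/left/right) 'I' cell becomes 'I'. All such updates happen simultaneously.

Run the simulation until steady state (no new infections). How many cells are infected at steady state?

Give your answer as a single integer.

Step 0 (initial): 2 infected
Step 1: +6 new -> 8 infected
Step 2: +7 new -> 15 infected
Step 3: +8 new -> 23 infected
Step 4: +7 new -> 30 infected
Step 5: +8 new -> 38 infected
Step 6: +7 new -> 45 infected
Step 7: +4 new -> 49 infected
Step 8: +2 new -> 51 infected
Step 9: +0 new -> 51 infected

Answer: 51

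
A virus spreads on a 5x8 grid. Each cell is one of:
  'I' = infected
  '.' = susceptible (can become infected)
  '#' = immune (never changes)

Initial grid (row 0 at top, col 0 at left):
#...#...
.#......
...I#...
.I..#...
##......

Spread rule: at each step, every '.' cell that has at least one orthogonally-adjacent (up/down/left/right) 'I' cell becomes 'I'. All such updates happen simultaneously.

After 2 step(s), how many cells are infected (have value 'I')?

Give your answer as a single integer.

Step 0 (initial): 2 infected
Step 1: +6 new -> 8 infected
Step 2: +6 new -> 14 infected

Answer: 14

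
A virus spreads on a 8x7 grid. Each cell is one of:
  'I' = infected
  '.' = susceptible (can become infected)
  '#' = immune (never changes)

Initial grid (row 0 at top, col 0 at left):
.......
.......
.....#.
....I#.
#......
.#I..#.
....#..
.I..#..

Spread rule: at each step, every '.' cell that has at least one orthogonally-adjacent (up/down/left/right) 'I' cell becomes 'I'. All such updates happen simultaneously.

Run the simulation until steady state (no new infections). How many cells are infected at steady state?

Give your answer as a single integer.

Answer: 49

Derivation:
Step 0 (initial): 3 infected
Step 1: +9 new -> 12 infected
Step 2: +10 new -> 22 infected
Step 3: +7 new -> 29 infected
Step 4: +8 new -> 37 infected
Step 5: +6 new -> 43 infected
Step 6: +4 new -> 47 infected
Step 7: +2 new -> 49 infected
Step 8: +0 new -> 49 infected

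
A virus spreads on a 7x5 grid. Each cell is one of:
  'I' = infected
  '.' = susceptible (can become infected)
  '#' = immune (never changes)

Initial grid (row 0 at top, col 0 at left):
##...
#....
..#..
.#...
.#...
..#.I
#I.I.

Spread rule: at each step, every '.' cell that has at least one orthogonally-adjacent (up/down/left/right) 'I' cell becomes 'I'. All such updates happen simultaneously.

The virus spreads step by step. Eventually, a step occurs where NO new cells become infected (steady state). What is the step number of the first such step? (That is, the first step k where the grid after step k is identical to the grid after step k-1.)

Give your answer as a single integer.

Answer: 8

Derivation:
Step 0 (initial): 3 infected
Step 1: +5 new -> 8 infected
Step 2: +3 new -> 11 infected
Step 3: +4 new -> 15 infected
Step 4: +4 new -> 19 infected
Step 5: +3 new -> 22 infected
Step 6: +3 new -> 25 infected
Step 7: +2 new -> 27 infected
Step 8: +0 new -> 27 infected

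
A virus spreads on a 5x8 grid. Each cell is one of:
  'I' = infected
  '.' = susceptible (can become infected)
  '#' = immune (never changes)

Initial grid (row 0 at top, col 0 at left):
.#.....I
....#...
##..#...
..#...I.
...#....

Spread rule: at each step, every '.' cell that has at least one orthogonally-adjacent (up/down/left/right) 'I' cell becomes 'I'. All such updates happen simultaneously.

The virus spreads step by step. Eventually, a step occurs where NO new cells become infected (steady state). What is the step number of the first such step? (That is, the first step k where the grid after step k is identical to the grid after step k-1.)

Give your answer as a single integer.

Answer: 10

Derivation:
Step 0 (initial): 2 infected
Step 1: +6 new -> 8 infected
Step 2: +7 new -> 15 infected
Step 3: +4 new -> 19 infected
Step 4: +2 new -> 21 infected
Step 5: +3 new -> 24 infected
Step 6: +1 new -> 25 infected
Step 7: +1 new -> 26 infected
Step 8: +1 new -> 27 infected
Step 9: +1 new -> 28 infected
Step 10: +0 new -> 28 infected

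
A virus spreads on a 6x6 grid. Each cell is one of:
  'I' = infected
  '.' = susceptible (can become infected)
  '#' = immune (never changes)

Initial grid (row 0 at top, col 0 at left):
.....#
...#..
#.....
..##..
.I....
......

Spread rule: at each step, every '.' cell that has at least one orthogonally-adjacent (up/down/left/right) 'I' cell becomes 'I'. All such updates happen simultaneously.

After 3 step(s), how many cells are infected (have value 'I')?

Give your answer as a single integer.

Step 0 (initial): 1 infected
Step 1: +4 new -> 5 infected
Step 2: +5 new -> 10 infected
Step 3: +4 new -> 14 infected

Answer: 14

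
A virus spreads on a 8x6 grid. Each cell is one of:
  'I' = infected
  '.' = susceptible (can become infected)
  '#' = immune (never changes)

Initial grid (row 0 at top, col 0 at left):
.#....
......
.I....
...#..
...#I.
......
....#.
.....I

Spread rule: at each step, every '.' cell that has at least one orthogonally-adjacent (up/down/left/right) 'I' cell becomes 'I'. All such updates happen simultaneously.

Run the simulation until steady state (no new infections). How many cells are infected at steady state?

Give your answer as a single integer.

Answer: 44

Derivation:
Step 0 (initial): 3 infected
Step 1: +9 new -> 12 infected
Step 2: +11 new -> 23 infected
Step 3: +11 new -> 34 infected
Step 4: +7 new -> 41 infected
Step 5: +3 new -> 44 infected
Step 6: +0 new -> 44 infected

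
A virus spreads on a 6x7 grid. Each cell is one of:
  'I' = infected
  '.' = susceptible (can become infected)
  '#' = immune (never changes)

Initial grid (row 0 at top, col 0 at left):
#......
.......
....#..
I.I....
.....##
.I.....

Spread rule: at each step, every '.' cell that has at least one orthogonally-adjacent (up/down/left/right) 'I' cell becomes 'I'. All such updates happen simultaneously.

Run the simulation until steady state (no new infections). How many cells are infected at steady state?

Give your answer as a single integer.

Step 0 (initial): 3 infected
Step 1: +9 new -> 12 infected
Step 2: +7 new -> 19 infected
Step 3: +6 new -> 25 infected
Step 4: +6 new -> 31 infected
Step 5: +4 new -> 35 infected
Step 6: +2 new -> 37 infected
Step 7: +1 new -> 38 infected
Step 8: +0 new -> 38 infected

Answer: 38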